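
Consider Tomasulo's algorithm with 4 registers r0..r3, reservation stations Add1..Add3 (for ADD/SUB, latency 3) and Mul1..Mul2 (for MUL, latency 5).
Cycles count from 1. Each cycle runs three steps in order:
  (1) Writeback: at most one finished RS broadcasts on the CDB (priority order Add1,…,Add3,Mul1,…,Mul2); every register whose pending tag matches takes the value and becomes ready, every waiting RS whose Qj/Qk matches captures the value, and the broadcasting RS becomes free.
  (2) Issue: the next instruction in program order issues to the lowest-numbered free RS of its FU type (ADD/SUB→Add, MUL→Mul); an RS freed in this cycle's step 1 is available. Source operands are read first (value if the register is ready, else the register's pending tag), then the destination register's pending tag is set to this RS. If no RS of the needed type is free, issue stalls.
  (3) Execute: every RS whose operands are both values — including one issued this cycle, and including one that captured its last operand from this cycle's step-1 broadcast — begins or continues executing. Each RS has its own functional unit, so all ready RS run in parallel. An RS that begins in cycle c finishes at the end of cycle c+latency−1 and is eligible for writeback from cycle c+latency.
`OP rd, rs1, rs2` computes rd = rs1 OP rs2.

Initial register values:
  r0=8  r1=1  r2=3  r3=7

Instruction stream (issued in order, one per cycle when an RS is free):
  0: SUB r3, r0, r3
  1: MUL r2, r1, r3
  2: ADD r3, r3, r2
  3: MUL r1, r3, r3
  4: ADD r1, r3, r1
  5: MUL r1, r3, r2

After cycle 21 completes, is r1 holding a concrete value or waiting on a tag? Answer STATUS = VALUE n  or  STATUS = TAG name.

STATUS = VALUE 2

c1: issue SUB r3<-Add1 | r0:8,r1:1,r2:3,r3:Add1
c2: issue MUL r2<-Mul1 | r0:8,r1:1,r2:Mul1,r3:Add1
c3: issue ADD r3<-Add2 | r0:8,r1:1,r2:Mul1,r3:Add2
c4: CDB Add1=1; issue MUL r1<-Mul2 | r0:8,r1:Mul2,r2:Mul1,r3:Add2
c5: issue ADD r1<-Add1 | r0:8,r1:Add1,r2:Mul1,r3:Add2
c6: stall | r0:8,r1:Add1,r2:Mul1,r3:Add2
c7: stall | r0:8,r1:Add1,r2:Mul1,r3:Add2
c8: stall | r0:8,r1:Add1,r2:Mul1,r3:Add2
c9: CDB Mul1=1; issue MUL r1<-Mul1 | r0:8,r1:Mul1,r2:1,r3:Add2
c10: - | r0:8,r1:Mul1,r2:1,r3:Add2
c11: - | r0:8,r1:Mul1,r2:1,r3:Add2
c12: CDB Add2=2 | r0:8,r1:Mul1,r2:1,r3:2
c13: - | r0:8,r1:Mul1,r2:1,r3:2
c14: - | r0:8,r1:Mul1,r2:1,r3:2
c15: - | r0:8,r1:Mul1,r2:1,r3:2
c16: - | r0:8,r1:Mul1,r2:1,r3:2
c17: CDB Mul1=2 | r0:8,r1:2,r2:1,r3:2
c18: CDB Mul2=4 | r0:8,r1:2,r2:1,r3:2
c19: - | r0:8,r1:2,r2:1,r3:2
c20: - | r0:8,r1:2,r2:1,r3:2
c21: CDB Add1=6 | r0:8,r1:2,r2:1,r3:2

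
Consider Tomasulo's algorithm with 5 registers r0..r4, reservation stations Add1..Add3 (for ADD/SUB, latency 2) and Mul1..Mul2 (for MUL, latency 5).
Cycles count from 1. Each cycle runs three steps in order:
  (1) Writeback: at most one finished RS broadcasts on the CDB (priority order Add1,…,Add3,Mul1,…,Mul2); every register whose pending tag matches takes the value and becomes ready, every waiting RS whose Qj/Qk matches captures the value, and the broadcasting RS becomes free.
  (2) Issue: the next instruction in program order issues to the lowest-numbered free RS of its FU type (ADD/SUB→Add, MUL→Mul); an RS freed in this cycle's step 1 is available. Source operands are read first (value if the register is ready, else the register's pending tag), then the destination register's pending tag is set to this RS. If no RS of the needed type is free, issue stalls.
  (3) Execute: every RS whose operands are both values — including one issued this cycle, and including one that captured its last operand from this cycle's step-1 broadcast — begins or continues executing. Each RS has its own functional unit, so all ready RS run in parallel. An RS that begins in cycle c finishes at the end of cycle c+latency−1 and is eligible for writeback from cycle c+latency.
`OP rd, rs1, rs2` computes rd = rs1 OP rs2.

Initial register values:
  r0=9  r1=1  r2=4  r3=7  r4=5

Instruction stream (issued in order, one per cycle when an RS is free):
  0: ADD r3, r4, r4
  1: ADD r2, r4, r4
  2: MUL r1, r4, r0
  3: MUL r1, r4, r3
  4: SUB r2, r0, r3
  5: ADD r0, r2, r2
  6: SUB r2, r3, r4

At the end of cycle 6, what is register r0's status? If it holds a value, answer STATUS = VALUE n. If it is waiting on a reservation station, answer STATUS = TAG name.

STATUS = TAG Add2

c1: issue ADD r3<-Add1 | r0:9,r1:1,r2:4,r3:Add1,r4:5
c2: issue ADD r2<-Add2 | r0:9,r1:1,r2:Add2,r3:Add1,r4:5
c3: CDB Add1=10; issue MUL r1<-Mul1 | r0:9,r1:Mul1,r2:Add2,r3:10,r4:5
c4: CDB Add2=10; issue MUL r1<-Mul2 | r0:9,r1:Mul2,r2:10,r3:10,r4:5
c5: issue SUB r2<-Add1 | r0:9,r1:Mul2,r2:Add1,r3:10,r4:5
c6: issue ADD r0<-Add2 | r0:Add2,r1:Mul2,r2:Add1,r3:10,r4:5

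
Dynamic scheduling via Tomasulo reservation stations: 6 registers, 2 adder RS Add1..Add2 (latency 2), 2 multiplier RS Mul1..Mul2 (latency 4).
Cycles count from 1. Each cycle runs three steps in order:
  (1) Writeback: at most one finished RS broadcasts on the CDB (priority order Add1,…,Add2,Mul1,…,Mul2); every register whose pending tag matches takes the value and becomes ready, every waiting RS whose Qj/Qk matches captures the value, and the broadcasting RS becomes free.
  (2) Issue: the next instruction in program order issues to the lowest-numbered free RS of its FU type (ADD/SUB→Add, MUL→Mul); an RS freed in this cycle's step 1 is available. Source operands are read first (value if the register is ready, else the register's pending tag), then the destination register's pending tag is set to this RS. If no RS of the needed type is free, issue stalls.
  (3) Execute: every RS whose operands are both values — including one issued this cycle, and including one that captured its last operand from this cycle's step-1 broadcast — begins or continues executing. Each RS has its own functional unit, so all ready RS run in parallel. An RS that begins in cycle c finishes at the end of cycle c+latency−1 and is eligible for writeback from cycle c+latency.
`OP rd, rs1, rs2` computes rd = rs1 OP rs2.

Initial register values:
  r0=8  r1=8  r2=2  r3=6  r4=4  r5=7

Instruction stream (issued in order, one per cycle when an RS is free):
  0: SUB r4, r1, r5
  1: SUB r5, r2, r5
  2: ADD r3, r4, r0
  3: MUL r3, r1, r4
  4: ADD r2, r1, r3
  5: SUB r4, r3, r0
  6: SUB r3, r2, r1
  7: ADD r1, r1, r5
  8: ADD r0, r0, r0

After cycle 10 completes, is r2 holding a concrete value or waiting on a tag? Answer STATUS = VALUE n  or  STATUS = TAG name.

STATUS = VALUE 16

cycle 1: issue SUB r4<-Add1 // r0:8,r1:8,r2:2,r3:6,r4:Add1,r5:7
cycle 2: issue SUB r5<-Add2 // r0:8,r1:8,r2:2,r3:6,r4:Add1,r5:Add2
cycle 3: CDB Add1=1; issue ADD r3<-Add1 // r0:8,r1:8,r2:2,r3:Add1,r4:1,r5:Add2
cycle 4: CDB Add2=-5; issue MUL r3<-Mul1 // r0:8,r1:8,r2:2,r3:Mul1,r4:1,r5:-5
cycle 5: CDB Add1=9; issue ADD r2<-Add1 // r0:8,r1:8,r2:Add1,r3:Mul1,r4:1,r5:-5
cycle 6: issue SUB r4<-Add2 // r0:8,r1:8,r2:Add1,r3:Mul1,r4:Add2,r5:-5
cycle 7: stall // r0:8,r1:8,r2:Add1,r3:Mul1,r4:Add2,r5:-5
cycle 8: CDB Mul1=8; stall // r0:8,r1:8,r2:Add1,r3:8,r4:Add2,r5:-5
cycle 9: stall // r0:8,r1:8,r2:Add1,r3:8,r4:Add2,r5:-5
cycle 10: CDB Add1=16; issue SUB r3<-Add1 // r0:8,r1:8,r2:16,r3:Add1,r4:Add2,r5:-5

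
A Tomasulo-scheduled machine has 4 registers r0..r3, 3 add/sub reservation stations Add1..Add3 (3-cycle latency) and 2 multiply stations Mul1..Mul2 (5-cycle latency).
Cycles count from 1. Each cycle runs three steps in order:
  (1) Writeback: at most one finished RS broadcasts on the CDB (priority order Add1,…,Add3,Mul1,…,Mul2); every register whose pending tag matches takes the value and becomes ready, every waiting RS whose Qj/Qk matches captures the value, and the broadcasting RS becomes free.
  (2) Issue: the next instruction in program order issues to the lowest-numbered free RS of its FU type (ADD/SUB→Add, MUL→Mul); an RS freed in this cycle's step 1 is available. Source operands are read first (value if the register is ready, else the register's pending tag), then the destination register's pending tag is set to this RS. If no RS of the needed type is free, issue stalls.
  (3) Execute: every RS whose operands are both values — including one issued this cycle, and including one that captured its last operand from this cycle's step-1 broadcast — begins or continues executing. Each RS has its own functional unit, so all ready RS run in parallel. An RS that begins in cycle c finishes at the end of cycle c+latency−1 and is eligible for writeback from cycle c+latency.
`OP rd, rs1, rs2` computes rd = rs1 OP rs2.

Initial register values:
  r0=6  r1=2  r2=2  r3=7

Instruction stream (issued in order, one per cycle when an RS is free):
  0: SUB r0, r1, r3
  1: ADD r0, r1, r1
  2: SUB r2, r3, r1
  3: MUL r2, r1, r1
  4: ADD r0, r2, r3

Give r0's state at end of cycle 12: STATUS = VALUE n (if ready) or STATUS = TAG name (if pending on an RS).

STATUS = VALUE 11

c1: issue SUB r0<-Add1 | r0:Add1,r1:2,r2:2,r3:7
c2: issue ADD r0<-Add2 | r0:Add2,r1:2,r2:2,r3:7
c3: issue SUB r2<-Add3 | r0:Add2,r1:2,r2:Add3,r3:7
c4: CDB Add1=-5; issue MUL r2<-Mul1 | r0:Add2,r1:2,r2:Mul1,r3:7
c5: CDB Add2=4; issue ADD r0<-Add1 | r0:Add1,r1:2,r2:Mul1,r3:7
c6: CDB Add3=5 | r0:Add1,r1:2,r2:Mul1,r3:7
c7: - | r0:Add1,r1:2,r2:Mul1,r3:7
c8: - | r0:Add1,r1:2,r2:Mul1,r3:7
c9: CDB Mul1=4 | r0:Add1,r1:2,r2:4,r3:7
c10: - | r0:Add1,r1:2,r2:4,r3:7
c11: - | r0:Add1,r1:2,r2:4,r3:7
c12: CDB Add1=11 | r0:11,r1:2,r2:4,r3:7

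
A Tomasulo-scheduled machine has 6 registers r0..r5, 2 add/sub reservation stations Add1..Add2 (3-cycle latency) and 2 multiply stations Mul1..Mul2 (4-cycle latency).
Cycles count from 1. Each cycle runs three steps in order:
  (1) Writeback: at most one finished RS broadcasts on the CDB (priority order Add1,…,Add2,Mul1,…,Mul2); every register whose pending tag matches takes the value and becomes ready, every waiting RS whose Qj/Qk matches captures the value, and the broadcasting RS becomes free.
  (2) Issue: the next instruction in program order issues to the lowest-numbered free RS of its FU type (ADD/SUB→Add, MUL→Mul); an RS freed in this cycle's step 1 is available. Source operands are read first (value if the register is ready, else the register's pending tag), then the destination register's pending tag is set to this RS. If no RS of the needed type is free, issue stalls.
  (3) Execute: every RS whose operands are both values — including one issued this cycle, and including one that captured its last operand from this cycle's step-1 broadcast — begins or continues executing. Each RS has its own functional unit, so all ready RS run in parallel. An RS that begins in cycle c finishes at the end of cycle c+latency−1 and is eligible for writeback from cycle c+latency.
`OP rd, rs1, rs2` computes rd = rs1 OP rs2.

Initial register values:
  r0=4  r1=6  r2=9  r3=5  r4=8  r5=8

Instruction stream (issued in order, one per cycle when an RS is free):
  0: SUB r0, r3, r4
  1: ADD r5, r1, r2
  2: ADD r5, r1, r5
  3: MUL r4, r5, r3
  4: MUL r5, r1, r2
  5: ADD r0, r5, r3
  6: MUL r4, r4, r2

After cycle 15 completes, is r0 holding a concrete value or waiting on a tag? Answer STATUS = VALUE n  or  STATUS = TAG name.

STATUS = VALUE 59

cycle 1: issue SUB r0<-Add1 // r0:Add1,r1:6,r2:9,r3:5,r4:8,r5:8
cycle 2: issue ADD r5<-Add2 // r0:Add1,r1:6,r2:9,r3:5,r4:8,r5:Add2
cycle 3: stall // r0:Add1,r1:6,r2:9,r3:5,r4:8,r5:Add2
cycle 4: CDB Add1=-3; issue ADD r5<-Add1 // r0:-3,r1:6,r2:9,r3:5,r4:8,r5:Add1
cycle 5: CDB Add2=15; issue MUL r4<-Mul1 // r0:-3,r1:6,r2:9,r3:5,r4:Mul1,r5:Add1
cycle 6: issue MUL r5<-Mul2 // r0:-3,r1:6,r2:9,r3:5,r4:Mul1,r5:Mul2
cycle 7: issue ADD r0<-Add2 // r0:Add2,r1:6,r2:9,r3:5,r4:Mul1,r5:Mul2
cycle 8: CDB Add1=21; stall // r0:Add2,r1:6,r2:9,r3:5,r4:Mul1,r5:Mul2
cycle 9: stall // r0:Add2,r1:6,r2:9,r3:5,r4:Mul1,r5:Mul2
cycle 10: CDB Mul2=54; issue MUL r4<-Mul2 // r0:Add2,r1:6,r2:9,r3:5,r4:Mul2,r5:54
cycle 11: - // r0:Add2,r1:6,r2:9,r3:5,r4:Mul2,r5:54
cycle 12: CDB Mul1=105 // r0:Add2,r1:6,r2:9,r3:5,r4:Mul2,r5:54
cycle 13: CDB Add2=59 // r0:59,r1:6,r2:9,r3:5,r4:Mul2,r5:54
cycle 14: - // r0:59,r1:6,r2:9,r3:5,r4:Mul2,r5:54
cycle 15: - // r0:59,r1:6,r2:9,r3:5,r4:Mul2,r5:54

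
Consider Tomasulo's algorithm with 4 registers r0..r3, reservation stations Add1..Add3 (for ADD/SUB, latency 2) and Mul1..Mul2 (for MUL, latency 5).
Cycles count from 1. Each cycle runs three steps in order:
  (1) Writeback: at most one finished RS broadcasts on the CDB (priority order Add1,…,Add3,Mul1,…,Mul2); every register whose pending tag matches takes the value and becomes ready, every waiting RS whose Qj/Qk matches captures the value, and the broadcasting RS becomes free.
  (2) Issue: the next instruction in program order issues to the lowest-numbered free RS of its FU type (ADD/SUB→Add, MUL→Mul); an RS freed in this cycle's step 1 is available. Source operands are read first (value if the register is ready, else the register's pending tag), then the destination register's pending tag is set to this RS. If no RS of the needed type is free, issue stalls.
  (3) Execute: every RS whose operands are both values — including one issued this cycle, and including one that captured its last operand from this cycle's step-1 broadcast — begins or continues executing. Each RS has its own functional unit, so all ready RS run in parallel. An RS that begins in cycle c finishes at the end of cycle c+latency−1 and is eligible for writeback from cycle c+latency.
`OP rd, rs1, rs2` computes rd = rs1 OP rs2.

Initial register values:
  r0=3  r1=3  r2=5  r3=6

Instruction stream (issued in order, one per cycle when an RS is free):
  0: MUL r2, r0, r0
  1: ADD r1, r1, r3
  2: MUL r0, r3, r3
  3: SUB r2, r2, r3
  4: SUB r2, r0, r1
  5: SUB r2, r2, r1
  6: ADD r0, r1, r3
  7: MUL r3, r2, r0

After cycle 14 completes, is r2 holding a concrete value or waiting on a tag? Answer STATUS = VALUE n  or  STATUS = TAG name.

  c1: issue MUL r2<-Mul1  regs: r0:3,r1:3,r2:Mul1,r3:6
  c2: issue ADD r1<-Add1  regs: r0:3,r1:Add1,r2:Mul1,r3:6
  c3: issue MUL r0<-Mul2  regs: r0:Mul2,r1:Add1,r2:Mul1,r3:6
  c4: CDB Add1=9; issue SUB r2<-Add1  regs: r0:Mul2,r1:9,r2:Add1,r3:6
  c5: issue SUB r2<-Add2  regs: r0:Mul2,r1:9,r2:Add2,r3:6
  c6: CDB Mul1=9; issue SUB r2<-Add3  regs: r0:Mul2,r1:9,r2:Add3,r3:6
  c7: stall  regs: r0:Mul2,r1:9,r2:Add3,r3:6
  c8: CDB Add1=3; issue ADD r0<-Add1  regs: r0:Add1,r1:9,r2:Add3,r3:6
  c9: CDB Mul2=36; issue MUL r3<-Mul1  regs: r0:Add1,r1:9,r2:Add3,r3:Mul1
  c10: CDB Add1=15  regs: r0:15,r1:9,r2:Add3,r3:Mul1
  c11: CDB Add2=27  regs: r0:15,r1:9,r2:Add3,r3:Mul1
  c12: -  regs: r0:15,r1:9,r2:Add3,r3:Mul1
  c13: CDB Add3=18  regs: r0:15,r1:9,r2:18,r3:Mul1
  c14: -  regs: r0:15,r1:9,r2:18,r3:Mul1

STATUS = VALUE 18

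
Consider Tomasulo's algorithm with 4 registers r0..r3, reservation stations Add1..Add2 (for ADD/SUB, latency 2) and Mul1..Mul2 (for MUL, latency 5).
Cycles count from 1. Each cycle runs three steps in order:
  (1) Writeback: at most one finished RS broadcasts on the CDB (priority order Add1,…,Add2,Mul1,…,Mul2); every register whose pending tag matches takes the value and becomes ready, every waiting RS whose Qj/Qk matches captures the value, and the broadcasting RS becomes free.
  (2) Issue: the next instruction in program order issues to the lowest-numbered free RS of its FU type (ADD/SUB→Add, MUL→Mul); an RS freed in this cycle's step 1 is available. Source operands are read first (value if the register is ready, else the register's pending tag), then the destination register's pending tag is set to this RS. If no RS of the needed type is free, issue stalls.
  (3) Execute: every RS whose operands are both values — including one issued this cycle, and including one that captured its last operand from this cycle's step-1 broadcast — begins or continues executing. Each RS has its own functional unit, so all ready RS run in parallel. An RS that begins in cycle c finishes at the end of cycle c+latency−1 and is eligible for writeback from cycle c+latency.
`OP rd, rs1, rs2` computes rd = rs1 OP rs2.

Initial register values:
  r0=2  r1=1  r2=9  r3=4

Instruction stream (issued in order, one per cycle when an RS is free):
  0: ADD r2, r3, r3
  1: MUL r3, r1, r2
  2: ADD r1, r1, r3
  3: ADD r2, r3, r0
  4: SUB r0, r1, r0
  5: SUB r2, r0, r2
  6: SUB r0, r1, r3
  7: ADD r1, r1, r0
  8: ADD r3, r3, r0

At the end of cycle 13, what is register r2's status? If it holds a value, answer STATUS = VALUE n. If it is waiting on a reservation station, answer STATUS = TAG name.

STATUS = TAG Add2

c1: issue ADD r2<-Add1 | r0:2,r1:1,r2:Add1,r3:4
c2: issue MUL r3<-Mul1 | r0:2,r1:1,r2:Add1,r3:Mul1
c3: CDB Add1=8; issue ADD r1<-Add1 | r0:2,r1:Add1,r2:8,r3:Mul1
c4: issue ADD r2<-Add2 | r0:2,r1:Add1,r2:Add2,r3:Mul1
c5: stall | r0:2,r1:Add1,r2:Add2,r3:Mul1
c6: stall | r0:2,r1:Add1,r2:Add2,r3:Mul1
c7: stall | r0:2,r1:Add1,r2:Add2,r3:Mul1
c8: CDB Mul1=8; stall | r0:2,r1:Add1,r2:Add2,r3:8
c9: stall | r0:2,r1:Add1,r2:Add2,r3:8
c10: CDB Add1=9; issue SUB r0<-Add1 | r0:Add1,r1:9,r2:Add2,r3:8
c11: CDB Add2=10; issue SUB r2<-Add2 | r0:Add1,r1:9,r2:Add2,r3:8
c12: CDB Add1=7; issue SUB r0<-Add1 | r0:Add1,r1:9,r2:Add2,r3:8
c13: stall | r0:Add1,r1:9,r2:Add2,r3:8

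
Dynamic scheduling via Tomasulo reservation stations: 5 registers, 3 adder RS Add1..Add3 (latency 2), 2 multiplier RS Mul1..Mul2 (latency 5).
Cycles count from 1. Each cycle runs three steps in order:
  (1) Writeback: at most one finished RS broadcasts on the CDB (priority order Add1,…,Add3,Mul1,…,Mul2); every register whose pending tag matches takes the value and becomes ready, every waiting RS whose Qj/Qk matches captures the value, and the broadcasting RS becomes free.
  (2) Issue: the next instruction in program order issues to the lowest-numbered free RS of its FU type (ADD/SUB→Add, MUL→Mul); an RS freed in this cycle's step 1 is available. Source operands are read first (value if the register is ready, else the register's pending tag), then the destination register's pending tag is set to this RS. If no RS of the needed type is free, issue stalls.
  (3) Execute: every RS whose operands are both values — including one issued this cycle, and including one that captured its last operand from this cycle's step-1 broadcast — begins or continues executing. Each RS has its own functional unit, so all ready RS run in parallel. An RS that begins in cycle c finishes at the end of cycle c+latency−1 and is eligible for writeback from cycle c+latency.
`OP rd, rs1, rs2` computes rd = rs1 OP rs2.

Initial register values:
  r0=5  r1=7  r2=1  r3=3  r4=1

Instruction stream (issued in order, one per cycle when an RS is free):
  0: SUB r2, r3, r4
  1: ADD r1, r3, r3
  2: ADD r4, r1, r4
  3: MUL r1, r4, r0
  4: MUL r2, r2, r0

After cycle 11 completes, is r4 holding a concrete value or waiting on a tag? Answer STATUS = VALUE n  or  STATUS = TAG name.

cycle 1: issue SUB r2<-Add1 // r0:5,r1:7,r2:Add1,r3:3,r4:1
cycle 2: issue ADD r1<-Add2 // r0:5,r1:Add2,r2:Add1,r3:3,r4:1
cycle 3: CDB Add1=2; issue ADD r4<-Add1 // r0:5,r1:Add2,r2:2,r3:3,r4:Add1
cycle 4: CDB Add2=6; issue MUL r1<-Mul1 // r0:5,r1:Mul1,r2:2,r3:3,r4:Add1
cycle 5: issue MUL r2<-Mul2 // r0:5,r1:Mul1,r2:Mul2,r3:3,r4:Add1
cycle 6: CDB Add1=7 // r0:5,r1:Mul1,r2:Mul2,r3:3,r4:7
cycle 7: - // r0:5,r1:Mul1,r2:Mul2,r3:3,r4:7
cycle 8: - // r0:5,r1:Mul1,r2:Mul2,r3:3,r4:7
cycle 9: - // r0:5,r1:Mul1,r2:Mul2,r3:3,r4:7
cycle 10: CDB Mul2=10 // r0:5,r1:Mul1,r2:10,r3:3,r4:7
cycle 11: CDB Mul1=35 // r0:5,r1:35,r2:10,r3:3,r4:7

STATUS = VALUE 7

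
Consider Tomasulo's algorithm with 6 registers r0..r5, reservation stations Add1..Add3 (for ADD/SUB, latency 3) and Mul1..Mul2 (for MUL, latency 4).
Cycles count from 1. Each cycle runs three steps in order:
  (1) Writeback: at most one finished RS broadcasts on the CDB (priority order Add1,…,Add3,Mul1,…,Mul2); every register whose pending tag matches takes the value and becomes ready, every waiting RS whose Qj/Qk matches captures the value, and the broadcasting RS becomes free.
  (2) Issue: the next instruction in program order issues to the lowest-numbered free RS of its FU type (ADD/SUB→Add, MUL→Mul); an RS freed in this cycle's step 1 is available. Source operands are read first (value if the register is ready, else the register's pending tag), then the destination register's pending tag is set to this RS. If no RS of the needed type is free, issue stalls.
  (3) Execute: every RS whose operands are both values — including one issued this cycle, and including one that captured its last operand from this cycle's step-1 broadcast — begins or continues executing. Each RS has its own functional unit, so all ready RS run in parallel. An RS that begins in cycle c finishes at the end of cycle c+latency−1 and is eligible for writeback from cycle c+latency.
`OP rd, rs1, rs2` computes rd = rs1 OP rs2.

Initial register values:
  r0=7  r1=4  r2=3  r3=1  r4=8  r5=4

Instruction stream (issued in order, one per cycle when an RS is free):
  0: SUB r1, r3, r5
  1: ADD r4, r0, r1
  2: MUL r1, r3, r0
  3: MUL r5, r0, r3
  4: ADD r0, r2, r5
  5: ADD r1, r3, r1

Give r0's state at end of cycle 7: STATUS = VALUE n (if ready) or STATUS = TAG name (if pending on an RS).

  c1: issue SUB r1<-Add1  regs: r0:7,r1:Add1,r2:3,r3:1,r4:8,r5:4
  c2: issue ADD r4<-Add2  regs: r0:7,r1:Add1,r2:3,r3:1,r4:Add2,r5:4
  c3: issue MUL r1<-Mul1  regs: r0:7,r1:Mul1,r2:3,r3:1,r4:Add2,r5:4
  c4: CDB Add1=-3; issue MUL r5<-Mul2  regs: r0:7,r1:Mul1,r2:3,r3:1,r4:Add2,r5:Mul2
  c5: issue ADD r0<-Add1  regs: r0:Add1,r1:Mul1,r2:3,r3:1,r4:Add2,r5:Mul2
  c6: issue ADD r1<-Add3  regs: r0:Add1,r1:Add3,r2:3,r3:1,r4:Add2,r5:Mul2
  c7: CDB Add2=4  regs: r0:Add1,r1:Add3,r2:3,r3:1,r4:4,r5:Mul2

STATUS = TAG Add1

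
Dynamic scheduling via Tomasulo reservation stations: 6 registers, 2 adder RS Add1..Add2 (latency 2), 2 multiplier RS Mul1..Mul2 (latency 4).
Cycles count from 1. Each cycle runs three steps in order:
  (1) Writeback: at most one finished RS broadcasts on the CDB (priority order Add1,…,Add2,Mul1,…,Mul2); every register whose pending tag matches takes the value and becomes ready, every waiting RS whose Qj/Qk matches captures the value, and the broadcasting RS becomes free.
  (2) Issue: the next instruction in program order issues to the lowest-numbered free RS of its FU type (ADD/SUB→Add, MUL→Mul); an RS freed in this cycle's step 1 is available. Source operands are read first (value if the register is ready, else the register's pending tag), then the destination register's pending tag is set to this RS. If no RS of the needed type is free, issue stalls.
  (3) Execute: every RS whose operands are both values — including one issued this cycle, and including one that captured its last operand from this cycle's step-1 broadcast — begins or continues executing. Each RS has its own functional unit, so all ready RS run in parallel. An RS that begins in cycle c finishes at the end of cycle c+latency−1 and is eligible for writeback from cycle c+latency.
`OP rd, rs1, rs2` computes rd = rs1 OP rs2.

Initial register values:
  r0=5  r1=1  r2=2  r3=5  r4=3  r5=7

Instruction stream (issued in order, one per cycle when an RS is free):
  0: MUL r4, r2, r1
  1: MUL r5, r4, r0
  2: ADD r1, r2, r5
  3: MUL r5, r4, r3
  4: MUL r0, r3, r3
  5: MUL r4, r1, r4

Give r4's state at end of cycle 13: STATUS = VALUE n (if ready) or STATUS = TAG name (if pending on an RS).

STATUS = TAG Mul2

c1: issue MUL r4<-Mul1 | r0:5,r1:1,r2:2,r3:5,r4:Mul1,r5:7
c2: issue MUL r5<-Mul2 | r0:5,r1:1,r2:2,r3:5,r4:Mul1,r5:Mul2
c3: issue ADD r1<-Add1 | r0:5,r1:Add1,r2:2,r3:5,r4:Mul1,r5:Mul2
c4: stall | r0:5,r1:Add1,r2:2,r3:5,r4:Mul1,r5:Mul2
c5: CDB Mul1=2; issue MUL r5<-Mul1 | r0:5,r1:Add1,r2:2,r3:5,r4:2,r5:Mul1
c6: stall | r0:5,r1:Add1,r2:2,r3:5,r4:2,r5:Mul1
c7: stall | r0:5,r1:Add1,r2:2,r3:5,r4:2,r5:Mul1
c8: stall | r0:5,r1:Add1,r2:2,r3:5,r4:2,r5:Mul1
c9: CDB Mul1=10; issue MUL r0<-Mul1 | r0:Mul1,r1:Add1,r2:2,r3:5,r4:2,r5:10
c10: CDB Mul2=10; issue MUL r4<-Mul2 | r0:Mul1,r1:Add1,r2:2,r3:5,r4:Mul2,r5:10
c11: - | r0:Mul1,r1:Add1,r2:2,r3:5,r4:Mul2,r5:10
c12: CDB Add1=12 | r0:Mul1,r1:12,r2:2,r3:5,r4:Mul2,r5:10
c13: CDB Mul1=25 | r0:25,r1:12,r2:2,r3:5,r4:Mul2,r5:10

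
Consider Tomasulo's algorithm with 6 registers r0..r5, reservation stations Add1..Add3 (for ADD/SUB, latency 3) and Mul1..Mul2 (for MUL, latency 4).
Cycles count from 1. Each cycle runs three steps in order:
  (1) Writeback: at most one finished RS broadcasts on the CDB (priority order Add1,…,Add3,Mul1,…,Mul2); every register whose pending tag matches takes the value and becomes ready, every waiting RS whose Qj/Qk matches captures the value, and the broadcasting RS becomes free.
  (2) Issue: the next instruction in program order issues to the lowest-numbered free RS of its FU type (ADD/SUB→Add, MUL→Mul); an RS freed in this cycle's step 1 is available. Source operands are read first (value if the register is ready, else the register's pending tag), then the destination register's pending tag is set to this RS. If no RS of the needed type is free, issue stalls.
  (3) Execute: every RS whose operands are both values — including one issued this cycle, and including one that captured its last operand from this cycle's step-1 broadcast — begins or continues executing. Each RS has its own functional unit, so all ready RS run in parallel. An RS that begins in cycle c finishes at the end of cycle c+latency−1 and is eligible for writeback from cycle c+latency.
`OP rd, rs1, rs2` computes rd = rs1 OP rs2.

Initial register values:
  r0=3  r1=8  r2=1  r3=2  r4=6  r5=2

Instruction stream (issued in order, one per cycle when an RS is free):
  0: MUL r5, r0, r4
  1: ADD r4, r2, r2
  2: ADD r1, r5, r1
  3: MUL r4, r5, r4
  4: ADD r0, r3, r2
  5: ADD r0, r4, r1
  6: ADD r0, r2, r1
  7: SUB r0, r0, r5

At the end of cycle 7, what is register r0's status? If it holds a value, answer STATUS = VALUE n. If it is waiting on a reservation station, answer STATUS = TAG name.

cycle 1: issue MUL r5<-Mul1 // r0:3,r1:8,r2:1,r3:2,r4:6,r5:Mul1
cycle 2: issue ADD r4<-Add1 // r0:3,r1:8,r2:1,r3:2,r4:Add1,r5:Mul1
cycle 3: issue ADD r1<-Add2 // r0:3,r1:Add2,r2:1,r3:2,r4:Add1,r5:Mul1
cycle 4: issue MUL r4<-Mul2 // r0:3,r1:Add2,r2:1,r3:2,r4:Mul2,r5:Mul1
cycle 5: CDB Add1=2; issue ADD r0<-Add1 // r0:Add1,r1:Add2,r2:1,r3:2,r4:Mul2,r5:Mul1
cycle 6: CDB Mul1=18; issue ADD r0<-Add3 // r0:Add3,r1:Add2,r2:1,r3:2,r4:Mul2,r5:18
cycle 7: stall // r0:Add3,r1:Add2,r2:1,r3:2,r4:Mul2,r5:18

STATUS = TAG Add3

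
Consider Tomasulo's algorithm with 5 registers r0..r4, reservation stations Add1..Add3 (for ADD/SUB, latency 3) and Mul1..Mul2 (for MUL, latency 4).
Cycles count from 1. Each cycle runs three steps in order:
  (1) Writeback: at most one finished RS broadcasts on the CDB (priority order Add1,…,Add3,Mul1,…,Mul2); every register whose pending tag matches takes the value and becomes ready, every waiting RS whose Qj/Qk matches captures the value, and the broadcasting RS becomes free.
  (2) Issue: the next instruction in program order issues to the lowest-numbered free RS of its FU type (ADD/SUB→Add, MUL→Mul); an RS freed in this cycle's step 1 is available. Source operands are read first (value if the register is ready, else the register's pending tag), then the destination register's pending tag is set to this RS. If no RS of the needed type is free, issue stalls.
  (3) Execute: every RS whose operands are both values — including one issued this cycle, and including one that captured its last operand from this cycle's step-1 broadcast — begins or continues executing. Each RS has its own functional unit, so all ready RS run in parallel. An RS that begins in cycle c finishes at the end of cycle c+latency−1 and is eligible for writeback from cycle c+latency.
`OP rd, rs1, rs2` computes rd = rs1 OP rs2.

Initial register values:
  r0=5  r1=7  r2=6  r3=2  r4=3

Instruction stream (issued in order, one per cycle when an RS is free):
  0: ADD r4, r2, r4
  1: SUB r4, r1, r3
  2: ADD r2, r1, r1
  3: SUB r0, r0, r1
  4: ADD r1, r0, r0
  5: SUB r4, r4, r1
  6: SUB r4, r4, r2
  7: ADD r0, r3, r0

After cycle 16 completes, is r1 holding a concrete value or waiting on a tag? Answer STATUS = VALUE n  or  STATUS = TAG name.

c1: issue ADD r4<-Add1 | r0:5,r1:7,r2:6,r3:2,r4:Add1
c2: issue SUB r4<-Add2 | r0:5,r1:7,r2:6,r3:2,r4:Add2
c3: issue ADD r2<-Add3 | r0:5,r1:7,r2:Add3,r3:2,r4:Add2
c4: CDB Add1=9; issue SUB r0<-Add1 | r0:Add1,r1:7,r2:Add3,r3:2,r4:Add2
c5: CDB Add2=5; issue ADD r1<-Add2 | r0:Add1,r1:Add2,r2:Add3,r3:2,r4:5
c6: CDB Add3=14; issue SUB r4<-Add3 | r0:Add1,r1:Add2,r2:14,r3:2,r4:Add3
c7: CDB Add1=-2; issue SUB r4<-Add1 | r0:-2,r1:Add2,r2:14,r3:2,r4:Add1
c8: stall | r0:-2,r1:Add2,r2:14,r3:2,r4:Add1
c9: stall | r0:-2,r1:Add2,r2:14,r3:2,r4:Add1
c10: CDB Add2=-4; issue ADD r0<-Add2 | r0:Add2,r1:-4,r2:14,r3:2,r4:Add1
c11: - | r0:Add2,r1:-4,r2:14,r3:2,r4:Add1
c12: - | r0:Add2,r1:-4,r2:14,r3:2,r4:Add1
c13: CDB Add2=0 | r0:0,r1:-4,r2:14,r3:2,r4:Add1
c14: CDB Add3=9 | r0:0,r1:-4,r2:14,r3:2,r4:Add1
c15: - | r0:0,r1:-4,r2:14,r3:2,r4:Add1
c16: - | r0:0,r1:-4,r2:14,r3:2,r4:Add1

STATUS = VALUE -4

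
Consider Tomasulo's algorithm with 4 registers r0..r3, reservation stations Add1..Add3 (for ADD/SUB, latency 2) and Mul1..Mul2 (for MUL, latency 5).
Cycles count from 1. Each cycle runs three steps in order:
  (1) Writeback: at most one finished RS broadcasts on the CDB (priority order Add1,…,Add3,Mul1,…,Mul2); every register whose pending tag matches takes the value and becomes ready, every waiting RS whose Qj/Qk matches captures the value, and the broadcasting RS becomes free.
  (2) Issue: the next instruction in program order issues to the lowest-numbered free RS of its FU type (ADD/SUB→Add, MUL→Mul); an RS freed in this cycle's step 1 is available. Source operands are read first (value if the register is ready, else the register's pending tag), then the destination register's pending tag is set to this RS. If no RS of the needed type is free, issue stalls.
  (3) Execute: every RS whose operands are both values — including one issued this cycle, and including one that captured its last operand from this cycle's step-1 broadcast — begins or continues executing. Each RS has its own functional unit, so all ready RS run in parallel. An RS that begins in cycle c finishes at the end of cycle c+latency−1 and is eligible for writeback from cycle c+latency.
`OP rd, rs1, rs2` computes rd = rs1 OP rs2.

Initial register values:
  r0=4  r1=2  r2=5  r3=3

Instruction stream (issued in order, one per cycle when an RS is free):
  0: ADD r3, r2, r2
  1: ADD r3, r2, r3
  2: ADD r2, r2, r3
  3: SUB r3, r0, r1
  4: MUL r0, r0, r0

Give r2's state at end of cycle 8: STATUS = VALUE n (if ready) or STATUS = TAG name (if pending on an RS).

cycle 1: issue ADD r3<-Add1 // r0:4,r1:2,r2:5,r3:Add1
cycle 2: issue ADD r3<-Add2 // r0:4,r1:2,r2:5,r3:Add2
cycle 3: CDB Add1=10; issue ADD r2<-Add1 // r0:4,r1:2,r2:Add1,r3:Add2
cycle 4: issue SUB r3<-Add3 // r0:4,r1:2,r2:Add1,r3:Add3
cycle 5: CDB Add2=15; issue MUL r0<-Mul1 // r0:Mul1,r1:2,r2:Add1,r3:Add3
cycle 6: CDB Add3=2 // r0:Mul1,r1:2,r2:Add1,r3:2
cycle 7: CDB Add1=20 // r0:Mul1,r1:2,r2:20,r3:2
cycle 8: - // r0:Mul1,r1:2,r2:20,r3:2

STATUS = VALUE 20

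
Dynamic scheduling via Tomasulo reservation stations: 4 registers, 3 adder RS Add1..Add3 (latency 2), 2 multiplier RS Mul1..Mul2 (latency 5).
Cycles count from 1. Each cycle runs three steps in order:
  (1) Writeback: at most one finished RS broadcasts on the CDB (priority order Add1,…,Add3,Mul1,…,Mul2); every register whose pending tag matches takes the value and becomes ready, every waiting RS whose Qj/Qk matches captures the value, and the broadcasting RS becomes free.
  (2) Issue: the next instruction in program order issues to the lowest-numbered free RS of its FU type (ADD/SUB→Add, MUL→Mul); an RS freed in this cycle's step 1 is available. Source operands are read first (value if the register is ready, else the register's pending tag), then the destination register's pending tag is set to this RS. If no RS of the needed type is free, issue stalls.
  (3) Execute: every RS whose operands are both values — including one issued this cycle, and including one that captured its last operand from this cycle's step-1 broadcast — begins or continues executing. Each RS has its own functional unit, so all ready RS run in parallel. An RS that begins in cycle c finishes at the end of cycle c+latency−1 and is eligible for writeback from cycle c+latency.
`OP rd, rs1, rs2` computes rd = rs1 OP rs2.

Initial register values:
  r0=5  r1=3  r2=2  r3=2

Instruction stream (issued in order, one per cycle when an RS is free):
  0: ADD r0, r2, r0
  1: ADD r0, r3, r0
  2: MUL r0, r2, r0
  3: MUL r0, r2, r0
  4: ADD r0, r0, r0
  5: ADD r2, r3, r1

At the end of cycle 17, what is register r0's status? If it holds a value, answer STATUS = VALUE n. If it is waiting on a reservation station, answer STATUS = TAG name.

STATUS = VALUE 72

cycle 1: issue ADD r0<-Add1 // r0:Add1,r1:3,r2:2,r3:2
cycle 2: issue ADD r0<-Add2 // r0:Add2,r1:3,r2:2,r3:2
cycle 3: CDB Add1=7; issue MUL r0<-Mul1 // r0:Mul1,r1:3,r2:2,r3:2
cycle 4: issue MUL r0<-Mul2 // r0:Mul2,r1:3,r2:2,r3:2
cycle 5: CDB Add2=9; issue ADD r0<-Add1 // r0:Add1,r1:3,r2:2,r3:2
cycle 6: issue ADD r2<-Add2 // r0:Add1,r1:3,r2:Add2,r3:2
cycle 7: - // r0:Add1,r1:3,r2:Add2,r3:2
cycle 8: CDB Add2=5 // r0:Add1,r1:3,r2:5,r3:2
cycle 9: - // r0:Add1,r1:3,r2:5,r3:2
cycle 10: CDB Mul1=18 // r0:Add1,r1:3,r2:5,r3:2
cycle 11: - // r0:Add1,r1:3,r2:5,r3:2
cycle 12: - // r0:Add1,r1:3,r2:5,r3:2
cycle 13: - // r0:Add1,r1:3,r2:5,r3:2
cycle 14: - // r0:Add1,r1:3,r2:5,r3:2
cycle 15: CDB Mul2=36 // r0:Add1,r1:3,r2:5,r3:2
cycle 16: - // r0:Add1,r1:3,r2:5,r3:2
cycle 17: CDB Add1=72 // r0:72,r1:3,r2:5,r3:2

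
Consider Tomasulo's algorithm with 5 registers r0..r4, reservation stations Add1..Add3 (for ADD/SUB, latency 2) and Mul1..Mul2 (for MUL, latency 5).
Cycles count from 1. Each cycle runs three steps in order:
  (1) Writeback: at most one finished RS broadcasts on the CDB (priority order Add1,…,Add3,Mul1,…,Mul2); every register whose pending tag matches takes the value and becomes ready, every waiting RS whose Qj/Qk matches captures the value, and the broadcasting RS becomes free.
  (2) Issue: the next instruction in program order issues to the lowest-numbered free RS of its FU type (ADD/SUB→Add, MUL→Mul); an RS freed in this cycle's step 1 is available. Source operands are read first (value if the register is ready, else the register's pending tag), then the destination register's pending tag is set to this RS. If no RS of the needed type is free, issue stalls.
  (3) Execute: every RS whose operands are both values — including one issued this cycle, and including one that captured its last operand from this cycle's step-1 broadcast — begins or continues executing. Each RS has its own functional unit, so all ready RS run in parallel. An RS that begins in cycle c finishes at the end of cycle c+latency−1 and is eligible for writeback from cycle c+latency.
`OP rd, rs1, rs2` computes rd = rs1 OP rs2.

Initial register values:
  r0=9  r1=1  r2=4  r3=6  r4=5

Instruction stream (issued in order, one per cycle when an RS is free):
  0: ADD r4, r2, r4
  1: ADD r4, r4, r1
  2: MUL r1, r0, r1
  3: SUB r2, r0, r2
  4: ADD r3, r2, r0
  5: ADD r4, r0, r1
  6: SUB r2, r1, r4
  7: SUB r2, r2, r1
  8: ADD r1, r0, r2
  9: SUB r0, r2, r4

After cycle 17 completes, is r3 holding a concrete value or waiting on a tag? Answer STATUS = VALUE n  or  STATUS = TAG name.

STATUS = VALUE 14

cycle 1: issue ADD r4<-Add1 // r0:9,r1:1,r2:4,r3:6,r4:Add1
cycle 2: issue ADD r4<-Add2 // r0:9,r1:1,r2:4,r3:6,r4:Add2
cycle 3: CDB Add1=9; issue MUL r1<-Mul1 // r0:9,r1:Mul1,r2:4,r3:6,r4:Add2
cycle 4: issue SUB r2<-Add1 // r0:9,r1:Mul1,r2:Add1,r3:6,r4:Add2
cycle 5: CDB Add2=10; issue ADD r3<-Add2 // r0:9,r1:Mul1,r2:Add1,r3:Add2,r4:10
cycle 6: CDB Add1=5; issue ADD r4<-Add1 // r0:9,r1:Mul1,r2:5,r3:Add2,r4:Add1
cycle 7: issue SUB r2<-Add3 // r0:9,r1:Mul1,r2:Add3,r3:Add2,r4:Add1
cycle 8: CDB Add2=14; issue SUB r2<-Add2 // r0:9,r1:Mul1,r2:Add2,r3:14,r4:Add1
cycle 9: CDB Mul1=9; stall // r0:9,r1:9,r2:Add2,r3:14,r4:Add1
cycle 10: stall // r0:9,r1:9,r2:Add2,r3:14,r4:Add1
cycle 11: CDB Add1=18; issue ADD r1<-Add1 // r0:9,r1:Add1,r2:Add2,r3:14,r4:18
cycle 12: stall // r0:9,r1:Add1,r2:Add2,r3:14,r4:18
cycle 13: CDB Add3=-9; issue SUB r0<-Add3 // r0:Add3,r1:Add1,r2:Add2,r3:14,r4:18
cycle 14: - // r0:Add3,r1:Add1,r2:Add2,r3:14,r4:18
cycle 15: CDB Add2=-18 // r0:Add3,r1:Add1,r2:-18,r3:14,r4:18
cycle 16: - // r0:Add3,r1:Add1,r2:-18,r3:14,r4:18
cycle 17: CDB Add1=-9 // r0:Add3,r1:-9,r2:-18,r3:14,r4:18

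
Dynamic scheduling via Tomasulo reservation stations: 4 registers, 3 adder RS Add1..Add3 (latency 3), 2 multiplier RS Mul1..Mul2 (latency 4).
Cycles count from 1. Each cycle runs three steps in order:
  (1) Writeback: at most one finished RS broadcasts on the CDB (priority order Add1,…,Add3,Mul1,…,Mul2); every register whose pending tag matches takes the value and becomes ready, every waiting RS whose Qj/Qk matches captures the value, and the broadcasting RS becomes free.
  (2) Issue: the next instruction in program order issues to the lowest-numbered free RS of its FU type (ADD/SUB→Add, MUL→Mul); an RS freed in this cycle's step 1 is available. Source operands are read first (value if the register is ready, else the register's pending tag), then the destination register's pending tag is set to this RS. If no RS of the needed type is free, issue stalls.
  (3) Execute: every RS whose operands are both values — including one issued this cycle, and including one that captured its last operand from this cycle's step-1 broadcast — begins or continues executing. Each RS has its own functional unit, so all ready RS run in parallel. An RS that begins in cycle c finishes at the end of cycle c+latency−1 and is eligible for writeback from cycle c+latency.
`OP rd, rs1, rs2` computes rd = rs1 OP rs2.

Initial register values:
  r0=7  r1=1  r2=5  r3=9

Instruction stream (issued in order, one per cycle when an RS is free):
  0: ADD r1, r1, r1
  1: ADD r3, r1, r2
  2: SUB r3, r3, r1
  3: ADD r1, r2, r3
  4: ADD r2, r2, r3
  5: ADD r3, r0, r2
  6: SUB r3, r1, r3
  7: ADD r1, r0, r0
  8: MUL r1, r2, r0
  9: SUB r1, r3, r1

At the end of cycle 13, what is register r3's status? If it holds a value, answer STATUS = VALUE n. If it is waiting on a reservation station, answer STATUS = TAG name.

STATUS = TAG Add1

cycle 1: issue ADD r1<-Add1 // r0:7,r1:Add1,r2:5,r3:9
cycle 2: issue ADD r3<-Add2 // r0:7,r1:Add1,r2:5,r3:Add2
cycle 3: issue SUB r3<-Add3 // r0:7,r1:Add1,r2:5,r3:Add3
cycle 4: CDB Add1=2; issue ADD r1<-Add1 // r0:7,r1:Add1,r2:5,r3:Add3
cycle 5: stall // r0:7,r1:Add1,r2:5,r3:Add3
cycle 6: stall // r0:7,r1:Add1,r2:5,r3:Add3
cycle 7: CDB Add2=7; issue ADD r2<-Add2 // r0:7,r1:Add1,r2:Add2,r3:Add3
cycle 8: stall // r0:7,r1:Add1,r2:Add2,r3:Add3
cycle 9: stall // r0:7,r1:Add1,r2:Add2,r3:Add3
cycle 10: CDB Add3=5; issue ADD r3<-Add3 // r0:7,r1:Add1,r2:Add2,r3:Add3
cycle 11: stall // r0:7,r1:Add1,r2:Add2,r3:Add3
cycle 12: stall // r0:7,r1:Add1,r2:Add2,r3:Add3
cycle 13: CDB Add1=10; issue SUB r3<-Add1 // r0:7,r1:10,r2:Add2,r3:Add1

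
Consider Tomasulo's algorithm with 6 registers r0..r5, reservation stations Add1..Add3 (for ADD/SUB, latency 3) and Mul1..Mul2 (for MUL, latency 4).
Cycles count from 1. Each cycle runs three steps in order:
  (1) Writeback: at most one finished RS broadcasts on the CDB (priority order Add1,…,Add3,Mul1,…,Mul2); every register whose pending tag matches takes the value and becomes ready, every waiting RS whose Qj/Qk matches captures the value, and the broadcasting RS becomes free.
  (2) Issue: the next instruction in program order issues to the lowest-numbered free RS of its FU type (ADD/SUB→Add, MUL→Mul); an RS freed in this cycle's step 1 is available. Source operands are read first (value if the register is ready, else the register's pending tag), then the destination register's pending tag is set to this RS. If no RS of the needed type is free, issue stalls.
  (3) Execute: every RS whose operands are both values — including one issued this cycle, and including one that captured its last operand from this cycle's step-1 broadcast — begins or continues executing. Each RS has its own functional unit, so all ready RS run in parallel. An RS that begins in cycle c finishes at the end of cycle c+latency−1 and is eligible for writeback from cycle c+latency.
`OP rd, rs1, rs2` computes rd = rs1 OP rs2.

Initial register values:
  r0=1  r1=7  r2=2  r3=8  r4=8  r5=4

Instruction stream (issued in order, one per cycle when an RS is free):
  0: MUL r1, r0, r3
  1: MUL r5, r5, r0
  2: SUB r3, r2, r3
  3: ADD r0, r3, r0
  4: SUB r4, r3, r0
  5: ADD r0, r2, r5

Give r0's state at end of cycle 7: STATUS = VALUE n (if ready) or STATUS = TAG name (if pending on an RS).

STATUS = TAG Add1

cycle 1: issue MUL r1<-Mul1 // r0:1,r1:Mul1,r2:2,r3:8,r4:8,r5:4
cycle 2: issue MUL r5<-Mul2 // r0:1,r1:Mul1,r2:2,r3:8,r4:8,r5:Mul2
cycle 3: issue SUB r3<-Add1 // r0:1,r1:Mul1,r2:2,r3:Add1,r4:8,r5:Mul2
cycle 4: issue ADD r0<-Add2 // r0:Add2,r1:Mul1,r2:2,r3:Add1,r4:8,r5:Mul2
cycle 5: CDB Mul1=8; issue SUB r4<-Add3 // r0:Add2,r1:8,r2:2,r3:Add1,r4:Add3,r5:Mul2
cycle 6: CDB Add1=-6; issue ADD r0<-Add1 // r0:Add1,r1:8,r2:2,r3:-6,r4:Add3,r5:Mul2
cycle 7: CDB Mul2=4 // r0:Add1,r1:8,r2:2,r3:-6,r4:Add3,r5:4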